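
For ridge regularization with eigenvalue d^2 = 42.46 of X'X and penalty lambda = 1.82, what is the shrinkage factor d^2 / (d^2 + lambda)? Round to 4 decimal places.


Compute the denominator: 42.46 + 1.82 = 44.2800.
Shrinkage factor = 42.46 / 44.2800 = 0.9589.

0.9589


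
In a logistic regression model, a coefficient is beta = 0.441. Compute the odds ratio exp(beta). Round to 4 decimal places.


Odds ratio = exp(beta) = exp(0.441).
= 1.5543.

1.5543


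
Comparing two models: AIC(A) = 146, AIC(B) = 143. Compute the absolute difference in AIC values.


|AIC_A - AIC_B| = |146 - 143| = 3.
Model B is preferred (lower AIC).

3


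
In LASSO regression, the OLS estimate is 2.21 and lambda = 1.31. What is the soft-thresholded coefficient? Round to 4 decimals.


|beta_OLS| = 2.21.
lambda = 1.31.
Since |beta| > lambda, coefficient = sign(beta)*(|beta| - lambda) = 0.9000.
Result = 0.9000.

0.9000


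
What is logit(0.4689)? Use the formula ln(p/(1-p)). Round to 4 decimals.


1 - p = 0.5311.
p/(1-p) = 0.8829.
logit = ln(0.8829) = -0.1246.

-0.1246


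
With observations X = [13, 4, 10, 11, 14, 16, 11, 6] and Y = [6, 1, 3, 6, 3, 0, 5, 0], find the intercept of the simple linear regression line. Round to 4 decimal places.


The slope is b1 = 0.1788.
Sample means are xbar = 10.6250 and ybar = 3.0000.
Intercept: b0 = 3.0000 - (0.1788)(10.6250) = 1.1006.

1.1006


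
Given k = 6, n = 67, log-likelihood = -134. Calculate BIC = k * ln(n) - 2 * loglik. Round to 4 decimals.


ln(67) = 4.204693.
k * ln(n) = 6 * 4.204693 = 25.228158.
-2L = 268.
BIC = 25.228158 + 268 = 293.228158, which rounds to 293.2282.

293.2282


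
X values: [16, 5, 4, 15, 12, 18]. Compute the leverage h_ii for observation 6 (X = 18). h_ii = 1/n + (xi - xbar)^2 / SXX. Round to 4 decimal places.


Mean of X: xbar = 11.6667.
SXX = 173.3333.
For X = 18: h = 1/6 + (18 - 11.6667)^2/173.3333 = 0.3981.

0.3981


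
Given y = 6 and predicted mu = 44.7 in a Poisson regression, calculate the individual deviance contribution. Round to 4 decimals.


y/mu = 6/44.7 = 0.134228 (approx.), and ln(6/44.7) = -2.008214.
y * ln(y/mu) = 6 * -2.008214 = -12.049284.
y - mu = -38.7.
D = 2 * (-12.049284 - -38.7) = 53.301432, which rounds to 53.3014.

53.3014


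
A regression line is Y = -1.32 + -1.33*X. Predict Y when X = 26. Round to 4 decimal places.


Substitute X = 26 into the equation:
Y = -1.32 + -1.33 * 26 = -1.32 + -34.5800 = -35.9000.

-35.9000


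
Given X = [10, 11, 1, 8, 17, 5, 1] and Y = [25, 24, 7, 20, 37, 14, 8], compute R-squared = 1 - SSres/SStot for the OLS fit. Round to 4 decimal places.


After computing the OLS fit (b0=5.4156, b1=1.8319):
SSres = 5.2139, SStot = 675.4286.
R^2 = 1 - 5.2139/675.4286 = 0.9923.

0.9923


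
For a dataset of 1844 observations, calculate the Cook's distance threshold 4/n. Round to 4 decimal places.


Cook's distance cutoff = 4/n = 4/1844.
= 0.0022.

0.0022


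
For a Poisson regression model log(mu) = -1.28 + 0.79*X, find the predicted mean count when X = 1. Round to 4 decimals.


Compute eta = -1.28 + 0.79 * 1 = -0.4900.
Apply inverse link: mu = e^-0.4900 = 0.6126.

0.6126


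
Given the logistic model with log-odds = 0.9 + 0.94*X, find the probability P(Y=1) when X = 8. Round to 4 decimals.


z = 0.9 + 0.94 * 8 = 8.4200.
Sigmoid: P = 1 / (1 + exp(-8.4200)) = 0.9998.

0.9998


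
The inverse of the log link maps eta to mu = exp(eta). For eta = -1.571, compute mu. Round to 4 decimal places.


mu = exp(eta) = exp(-1.571).
= 0.2078.

0.2078


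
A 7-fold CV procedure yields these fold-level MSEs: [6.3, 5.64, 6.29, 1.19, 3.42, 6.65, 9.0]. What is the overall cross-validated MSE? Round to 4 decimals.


Sum of fold MSEs = 38.4900.
Average = 38.4900 / 7 = 5.4986.

5.4986


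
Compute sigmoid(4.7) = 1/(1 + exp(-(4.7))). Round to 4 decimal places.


First, exp(-4.7000) = 0.0091.
Then sigma(z) = 1/(1 + 0.0091) = 0.9910.

0.9910


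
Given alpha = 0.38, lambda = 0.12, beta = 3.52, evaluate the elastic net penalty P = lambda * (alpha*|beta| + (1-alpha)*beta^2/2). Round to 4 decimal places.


alpha * |beta| = 0.38 * 3.52 = 1.3376.
(1-alpha) * beta^2/2 = 0.62 * 12.3904/2 = 3.8410.
Total = 0.12 * (1.3376 + 3.8410) = 0.6214.

0.6214


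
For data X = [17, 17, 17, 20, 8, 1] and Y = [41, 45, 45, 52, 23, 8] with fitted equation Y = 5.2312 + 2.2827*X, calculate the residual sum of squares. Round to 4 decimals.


For each point, residual = actual - predicted.
Residuals: [-3.0371, 0.9629, 0.9629, 1.1148, -0.4928, 0.4861].
Sum of squared residuals = 12.8003.

12.8003


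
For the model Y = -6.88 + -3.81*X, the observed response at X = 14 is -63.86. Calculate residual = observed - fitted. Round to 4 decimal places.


Predicted = -6.88 + -3.81 * 14 = -60.2200.
Residual = -63.86 - -60.2200 = -3.6400.

-3.6400


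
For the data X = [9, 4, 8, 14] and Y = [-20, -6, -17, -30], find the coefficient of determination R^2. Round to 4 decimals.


The fitted line is Y = 2.6552 + -2.3892*X.
SSres = 3.0640, SStot = 292.7500.
R^2 = 1 - SSres/SStot = 0.9895.

0.9895


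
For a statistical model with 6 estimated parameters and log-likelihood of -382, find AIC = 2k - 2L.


AIC = 2*6 - 2*(-382).
= 12 + 764 = 776.

776


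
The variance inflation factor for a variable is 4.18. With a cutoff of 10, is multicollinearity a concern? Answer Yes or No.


Check: VIF = 4.18 vs threshold = 10.
Since 4.18 < 10, the answer is No.

No


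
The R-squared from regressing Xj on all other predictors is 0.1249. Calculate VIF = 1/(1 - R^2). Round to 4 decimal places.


Denominator: 1 - 0.1249 = 0.8751.
VIF = 1 / 0.8751 = 1.1427.

1.1427


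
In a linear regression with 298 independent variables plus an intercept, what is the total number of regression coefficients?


Each predictor gets one coefficient, plus one intercept.
Total parameters = 298 + 1 = 299.

299


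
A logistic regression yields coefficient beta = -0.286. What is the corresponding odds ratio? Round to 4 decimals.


Odds ratio = exp(beta) = exp(-0.286).
= 0.7513.

0.7513


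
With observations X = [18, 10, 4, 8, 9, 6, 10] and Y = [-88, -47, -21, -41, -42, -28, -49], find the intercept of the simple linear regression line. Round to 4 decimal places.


First find the slope: b1 = -4.8345.
Means: xbar = 9.2857, ybar = -45.1429.
b0 = ybar - b1 * xbar = -45.1429 - -4.8345 * 9.2857 = -0.2506.

-0.2506


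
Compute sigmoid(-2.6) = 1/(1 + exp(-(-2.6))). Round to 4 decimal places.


Compute exp(2.6000) = 13.4637.
Sigmoid = 1 / (1 + 13.4637) = 1 / 14.4637 = 0.0691.

0.0691


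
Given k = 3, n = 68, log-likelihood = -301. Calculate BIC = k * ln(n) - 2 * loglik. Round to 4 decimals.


Compute k*ln(n) = 3*ln(68) = 3*4.219508 = 12.658524.
Then -2*loglik = 602.
BIC = 12.658524 + 602 = 614.658524, which rounds to 614.6585.

614.6585


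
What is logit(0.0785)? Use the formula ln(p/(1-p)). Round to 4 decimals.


1 - p = 0.9215.
p/(1-p) = 0.0852.
logit = ln(0.0852) = -2.4629.

-2.4629


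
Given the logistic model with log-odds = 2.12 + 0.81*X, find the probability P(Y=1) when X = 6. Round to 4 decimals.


Linear predictor: z = 2.12 + 0.81 * 6 = 6.9800.
P = 1/(1 + exp(-6.9800)) = 1/(1 + 0.0009) = 0.9991.

0.9991


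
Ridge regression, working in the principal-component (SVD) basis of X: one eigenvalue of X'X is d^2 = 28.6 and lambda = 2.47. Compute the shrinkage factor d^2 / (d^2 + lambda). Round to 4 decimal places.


d^2 + lambda = 28.6 + 2.47 = 31.0700.
Shrinkage factor = 28.6/31.0700 = 0.9205.

0.9205


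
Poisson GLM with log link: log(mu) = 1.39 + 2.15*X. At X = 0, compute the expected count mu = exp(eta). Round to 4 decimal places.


Compute eta = 1.39 + 2.15 * 0 = 1.3900.
Apply inverse link: mu = e^1.3900 = 4.0149.

4.0149


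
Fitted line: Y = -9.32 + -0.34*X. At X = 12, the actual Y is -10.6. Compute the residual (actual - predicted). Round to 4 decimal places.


Fitted value at X = 12 is yhat = -9.32 + -0.34*12 = -13.4000.
Residual = -10.6 - -13.4000 = 2.8000.

2.8000


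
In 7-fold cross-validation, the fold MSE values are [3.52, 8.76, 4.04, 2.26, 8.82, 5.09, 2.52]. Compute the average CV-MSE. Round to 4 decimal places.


Total MSE across folds = 35.0100.
CV-MSE = 35.0100/7 = 5.0014.

5.0014


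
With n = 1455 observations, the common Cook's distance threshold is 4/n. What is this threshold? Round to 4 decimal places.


Cook's distance cutoff = 4/n = 4/1455.
= 0.0027.

0.0027


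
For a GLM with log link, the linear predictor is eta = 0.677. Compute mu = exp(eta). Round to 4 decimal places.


Apply the inverse link:
mu = e^0.677 = 1.9680.

1.9680


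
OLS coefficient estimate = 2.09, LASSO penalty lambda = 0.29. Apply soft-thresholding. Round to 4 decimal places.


Absolute value: |2.09| = 2.09.
Compare to lambda = 0.29.
Since |beta| > lambda, coefficient = sign(beta)*(|beta| - lambda) = 1.8000.

1.8000


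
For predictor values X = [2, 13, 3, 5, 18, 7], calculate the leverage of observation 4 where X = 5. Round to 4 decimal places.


Compute xbar = 8.0000 with n = 6 observations.
SXX = 196.0000.
Leverage = 1/6 + (5 - 8.0000)^2/196.0000 = 0.2126.

0.2126


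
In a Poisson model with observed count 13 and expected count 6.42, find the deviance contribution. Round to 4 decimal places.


y/mu = 13/6.42 = 2.024922 (approx.), and ln(13/6.42) = 0.705531.
y * ln(y/mu) = 13 * 0.705531 = 9.171903.
y - mu = 6.58.
D = 2 * (9.171903 - 6.58) = 5.183806, which rounds to 5.1838.

5.1838


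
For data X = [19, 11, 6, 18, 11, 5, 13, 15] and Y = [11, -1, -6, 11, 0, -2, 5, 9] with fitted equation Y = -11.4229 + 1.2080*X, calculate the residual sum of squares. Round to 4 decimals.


For each point, residual = actual - predicted.
Residuals: [-0.5291, -2.8651, -1.8251, 0.6789, -1.8651, 3.3829, 0.7189, 2.3029].
Sum of squared residuals = 33.0234.

33.0234


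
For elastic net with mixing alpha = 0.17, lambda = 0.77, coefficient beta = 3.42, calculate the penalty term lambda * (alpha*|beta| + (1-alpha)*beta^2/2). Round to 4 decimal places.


Compute:
L1 = 0.17 * 3.42 = 0.5814.
L2 = 0.83 * 3.42^2 / 2 = 4.8540.
Penalty = 0.77 * (0.5814 + 4.8540) = 4.1853.

4.1853


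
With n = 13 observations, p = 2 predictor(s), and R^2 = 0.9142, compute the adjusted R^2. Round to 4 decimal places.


Plug in: Adj R^2 = 1 - (1 - 0.9142) * 12/10.
= 1 - 0.0858 * 12/10
= 1 - 1.0296 / 10
= 1 - 0.1030 = 0.8970.

0.8970


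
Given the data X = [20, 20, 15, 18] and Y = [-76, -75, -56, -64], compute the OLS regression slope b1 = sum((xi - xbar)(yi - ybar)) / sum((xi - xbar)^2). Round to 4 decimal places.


First compute the means: xbar = 18.2500, ybar = -67.7500.
Then S_xx = sum((xi - xbar)^2) = 16.7500.
S_xy = sum((xi - xbar)(yi - ybar)) = -66.2500.
b1 = S_xy / S_xx = -66.2500 / 16.7500 = -3.9552.

-3.9552


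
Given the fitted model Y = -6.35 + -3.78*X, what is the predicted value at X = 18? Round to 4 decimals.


Predicted value:
Y = -6.35 + (-3.78)(18) = -6.35 + -68.0400 = -74.3900.

-74.3900


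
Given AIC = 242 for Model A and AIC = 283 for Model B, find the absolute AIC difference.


Compute |242 - 283| = 41.
Model A has the smaller AIC.

41


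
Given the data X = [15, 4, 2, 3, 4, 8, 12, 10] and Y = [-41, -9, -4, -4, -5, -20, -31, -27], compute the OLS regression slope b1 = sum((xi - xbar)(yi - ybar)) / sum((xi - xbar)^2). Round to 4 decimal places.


First compute the means: xbar = 7.2500, ybar = -17.6250.
Then S_xx = sum((xi - xbar)^2) = 157.5000.
S_xy = sum((xi - xbar)(yi - ybar)) = -470.7500.
b1 = S_xy / S_xx = -470.7500 / 157.5000 = -2.9889.

-2.9889


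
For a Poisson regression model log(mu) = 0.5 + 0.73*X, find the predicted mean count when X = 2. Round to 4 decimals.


eta = 0.5 + 0.73 * 2 = 1.9600.
mu = exp(1.9600) = 7.0993.

7.0993


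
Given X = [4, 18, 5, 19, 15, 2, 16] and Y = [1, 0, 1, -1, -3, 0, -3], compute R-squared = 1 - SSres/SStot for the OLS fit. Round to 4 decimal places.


After computing the OLS fit (b0=0.9311, b1=-0.1458):
SSres = 10.6386, SStot = 17.4286.
R^2 = 1 - 10.6386/17.4286 = 0.3896.

0.3896


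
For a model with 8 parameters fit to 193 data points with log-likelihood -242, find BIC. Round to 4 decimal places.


k * ln(n) = 8 * ln(193) = 8 * 5.262690 = 42.101520.
-2 * loglik = -2 * (-242) = 484.
BIC = 42.101520 + 484 = 526.101520, which rounds to 526.1015.

526.1015


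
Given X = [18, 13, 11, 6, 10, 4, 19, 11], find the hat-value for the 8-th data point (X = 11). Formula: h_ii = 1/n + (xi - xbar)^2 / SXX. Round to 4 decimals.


Mean of X: xbar = 11.5000.
SXX = 190.0000.
For X = 11: h = 1/8 + (11 - 11.5000)^2/190.0000 = 0.1263.

0.1263


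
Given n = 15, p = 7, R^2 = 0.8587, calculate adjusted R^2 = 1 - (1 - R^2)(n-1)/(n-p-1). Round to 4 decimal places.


Adjusted R^2 = 1 - (1 - R^2) * (n-1)/(n-p-1).
(1 - R^2) = 0.1413.
(n-1)/(n-p-1) = 14/7.
(1 - R^2) * (n-1) = 0.1413 * 14 = 1.9782.
Divide by (n-p-1): 1.9782 / 7 = 0.2826.
Adj R^2 = 1 - 0.2826 = 0.7174.

0.7174


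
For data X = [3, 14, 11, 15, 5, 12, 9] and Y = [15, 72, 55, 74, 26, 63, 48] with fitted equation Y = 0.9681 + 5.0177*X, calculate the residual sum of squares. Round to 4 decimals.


Compute predicted values, then residuals = yi - yhat_i.
Residuals: [-1.0212, 0.7841, -1.1628, -2.2336, -0.0566, 1.8195, 1.8726].
SSres = sum(residual^2) = 14.8191.

14.8191


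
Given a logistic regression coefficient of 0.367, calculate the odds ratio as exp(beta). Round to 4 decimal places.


exp(0.367) = 1.4434.
So the odds ratio is 1.4434.

1.4434


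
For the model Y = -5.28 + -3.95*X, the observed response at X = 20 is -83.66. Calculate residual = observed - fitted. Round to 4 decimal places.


Fitted value at X = 20 is yhat = -5.28 + -3.95*20 = -84.2800.
Residual = -83.66 - -84.2800 = 0.6200.

0.6200


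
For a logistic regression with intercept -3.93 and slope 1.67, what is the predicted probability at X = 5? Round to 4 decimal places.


Linear predictor: z = -3.93 + 1.67 * 5 = 4.4200.
P = 1/(1 + exp(-4.4200)) = 1/(1 + 0.0120) = 0.9881.

0.9881


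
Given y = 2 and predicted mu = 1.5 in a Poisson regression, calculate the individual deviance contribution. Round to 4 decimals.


y/mu = 2/1.5 = 1.333333 (approx.), and ln(2/1.5) = 0.287682.
y * ln(y/mu) = 2 * 0.287682 = 0.575364.
y - mu = 0.5.
D = 2 * (0.575364 - 0.5) = 0.150728, which rounds to 0.1507.

0.1507


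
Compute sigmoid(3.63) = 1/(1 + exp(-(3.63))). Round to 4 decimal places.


Compute exp(-3.6300) = 0.0265.
Sigmoid = 1 / (1 + 0.0265) = 1 / 1.0265 = 0.9742.

0.9742


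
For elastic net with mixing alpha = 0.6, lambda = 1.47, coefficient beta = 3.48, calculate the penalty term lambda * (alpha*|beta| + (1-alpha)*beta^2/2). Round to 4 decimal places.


alpha * |beta| = 0.6 * 3.48 = 2.0880.
(1-alpha) * beta^2/2 = 0.4 * 12.1104/2 = 2.4221.
Total = 1.47 * (2.0880 + 2.4221) = 6.6298.

6.6298


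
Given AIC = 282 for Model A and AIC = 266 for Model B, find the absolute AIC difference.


Compute |282 - 266| = 16.
Model B has the smaller AIC.

16


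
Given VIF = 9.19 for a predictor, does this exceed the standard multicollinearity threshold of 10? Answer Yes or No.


The threshold is 10.
VIF = 9.19 is < 10.
Multicollinearity indication: No.

No


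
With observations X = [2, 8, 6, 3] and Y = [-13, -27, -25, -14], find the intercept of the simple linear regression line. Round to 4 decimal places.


First find the slope: b1 = -2.5824.
Means: xbar = 4.7500, ybar = -19.7500.
b0 = ybar - b1 * xbar = -19.7500 - -2.5824 * 4.7500 = -7.4835.

-7.4835


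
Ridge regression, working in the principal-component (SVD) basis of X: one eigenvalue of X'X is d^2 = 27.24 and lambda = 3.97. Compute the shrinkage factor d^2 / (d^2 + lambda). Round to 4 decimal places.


Compute the denominator: 27.24 + 3.97 = 31.2100.
Shrinkage factor = 27.24 / 31.2100 = 0.8728.

0.8728


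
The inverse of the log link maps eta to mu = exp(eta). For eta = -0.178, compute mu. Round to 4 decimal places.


Apply the inverse link:
mu = e^-0.178 = 0.8369.

0.8369


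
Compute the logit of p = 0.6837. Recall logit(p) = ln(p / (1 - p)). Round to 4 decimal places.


The odds are p/(1-p) = 0.6837 / 0.3163 = 2.1616.
logit(p) = ln(2.1616) = 0.7708.

0.7708


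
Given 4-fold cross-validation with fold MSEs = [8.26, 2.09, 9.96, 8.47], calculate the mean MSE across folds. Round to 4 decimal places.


Total MSE across folds = 28.7800.
CV-MSE = 28.7800/4 = 7.1950.

7.1950


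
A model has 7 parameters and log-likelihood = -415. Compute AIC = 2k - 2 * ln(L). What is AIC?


Compute:
2k = 2*7 = 14.
-2*loglik = -2*(-415) = 830.
AIC = 14 + 830 = 844.

844


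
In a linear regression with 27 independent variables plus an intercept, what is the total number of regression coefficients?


Total coefficients = number of predictors + 1 (for the intercept).
= 27 + 1 = 28.

28


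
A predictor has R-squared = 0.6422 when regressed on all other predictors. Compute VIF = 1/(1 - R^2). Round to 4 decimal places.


VIF = 1 / (1 - 0.6422).
= 1 / 0.3578 = 2.7949.

2.7949


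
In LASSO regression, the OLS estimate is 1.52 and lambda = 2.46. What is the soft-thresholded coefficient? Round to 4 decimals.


|beta_OLS| = 1.52.
lambda = 2.46.
Since |beta| <= lambda, the coefficient is set to 0.
Result = 0.0000.

0.0000


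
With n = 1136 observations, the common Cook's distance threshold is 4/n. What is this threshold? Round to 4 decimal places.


Cook's distance cutoff = 4/n = 4/1136.
= 0.0035.

0.0035


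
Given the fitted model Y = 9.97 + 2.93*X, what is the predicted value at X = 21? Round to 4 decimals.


Predicted value:
Y = 9.97 + (2.93)(21) = 9.97 + 61.5300 = 71.5000.

71.5000


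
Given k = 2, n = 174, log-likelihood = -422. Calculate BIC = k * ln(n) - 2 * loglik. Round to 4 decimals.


Compute k*ln(n) = 2*ln(174) = 2*5.159055 = 10.318110.
Then -2*loglik = 844.
BIC = 10.318110 + 844 = 854.318110, which rounds to 854.3181.

854.3181


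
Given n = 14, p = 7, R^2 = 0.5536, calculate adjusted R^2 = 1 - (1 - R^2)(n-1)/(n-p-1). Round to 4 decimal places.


Using the formula:
(1 - 0.5536) = 0.4464.
Multiply by 13/6: 0.4464 * 13 = 5.8032, then 5.8032 / 6 = 0.9672.
Adj R^2 = 1 - 0.9672 = 0.0328.

0.0328


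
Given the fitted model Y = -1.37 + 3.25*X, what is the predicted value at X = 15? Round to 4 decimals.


Predicted value:
Y = -1.37 + (3.25)(15) = -1.37 + 48.7500 = 47.3800.

47.3800


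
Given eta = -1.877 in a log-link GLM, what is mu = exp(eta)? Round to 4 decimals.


mu = exp(eta) = exp(-1.877).
= 0.1530.

0.1530


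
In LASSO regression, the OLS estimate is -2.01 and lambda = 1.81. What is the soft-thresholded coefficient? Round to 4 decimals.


|beta_OLS| = 2.01.
lambda = 1.81.
Since |beta| > lambda, coefficient = sign(beta)*(|beta| - lambda) = -0.2000.
Result = -0.2000.

-0.2000


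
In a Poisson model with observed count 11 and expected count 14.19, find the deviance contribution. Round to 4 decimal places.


Compute y*ln(y/mu) = 11*ln(11/14.19) = 11*-0.254642 = -2.801062.
y - mu = -3.19.
D = 2*(-2.801062 - (-3.19)) = 0.777876, which rounds to 0.7779.

0.7779


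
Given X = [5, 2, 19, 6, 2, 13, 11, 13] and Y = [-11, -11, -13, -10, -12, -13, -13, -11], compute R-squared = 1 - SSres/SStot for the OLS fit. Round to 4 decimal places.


Fit the OLS line: b0 = -10.7644, b1 = -0.1111.
SSres = 6.3071.
SStot = 9.5000.
R^2 = 1 - 6.3071/9.5000 = 0.3361.

0.3361


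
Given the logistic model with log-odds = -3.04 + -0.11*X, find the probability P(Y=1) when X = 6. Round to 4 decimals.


Compute z = -3.04 + (-0.11)(6) = -3.7000.
exp(-z) = 40.4473.
P = 1/(1 + 40.4473) = 0.0241.

0.0241


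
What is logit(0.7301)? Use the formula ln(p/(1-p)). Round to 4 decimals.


Compute the odds: 0.7301/0.2699 = 2.7051.
Take the natural log: ln(2.7051) = 0.9951.

0.9951


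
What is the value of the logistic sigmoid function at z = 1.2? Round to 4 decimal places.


exp(-1.2000) = 0.3012.
1 + exp(-z) = 1.3012.
sigmoid = 1/1.3012 = 0.7685.

0.7685


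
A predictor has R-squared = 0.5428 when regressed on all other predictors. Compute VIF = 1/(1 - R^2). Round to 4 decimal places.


Using VIF = 1/(1 - R^2_j):
1 - 0.5428 = 0.4572.
VIF = 2.1872.

2.1872


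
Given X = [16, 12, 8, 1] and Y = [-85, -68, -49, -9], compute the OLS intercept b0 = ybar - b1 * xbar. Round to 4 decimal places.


First find the slope: b1 = -5.0937.
Means: xbar = 9.2500, ybar = -52.7500.
b0 = ybar - b1 * xbar = -52.7500 - -5.0937 * 9.2500 = -5.6334.

-5.6334


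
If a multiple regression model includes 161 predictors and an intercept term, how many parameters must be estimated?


Total coefficients = number of predictors + 1 (for the intercept).
= 161 + 1 = 162.

162


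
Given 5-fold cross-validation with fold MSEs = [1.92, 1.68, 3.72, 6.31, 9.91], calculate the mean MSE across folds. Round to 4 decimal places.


Add all fold MSEs: 23.5400.
Divide by k = 5: 23.5400/5 = 4.7080.

4.7080


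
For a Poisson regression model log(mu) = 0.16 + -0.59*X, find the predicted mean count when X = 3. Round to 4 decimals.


Linear predictor: eta = 0.16 + (-0.59)(3) = -1.6100.
Expected count: mu = exp(-1.6100) = 0.1999.

0.1999


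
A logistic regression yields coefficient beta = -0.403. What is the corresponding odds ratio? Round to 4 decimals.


The odds ratio is computed as:
OR = e^(-0.403) = 0.6683.

0.6683


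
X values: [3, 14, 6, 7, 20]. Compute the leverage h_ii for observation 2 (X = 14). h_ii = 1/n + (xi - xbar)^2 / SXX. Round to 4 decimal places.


Mean of X: xbar = 10.0000.
SXX = 190.0000.
For X = 14: h = 1/5 + (14 - 10.0000)^2/190.0000 = 0.2842.

0.2842


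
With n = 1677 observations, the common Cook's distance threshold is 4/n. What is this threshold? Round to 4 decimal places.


Cook's distance cutoff = 4/n = 4/1677.
= 0.0024.

0.0024


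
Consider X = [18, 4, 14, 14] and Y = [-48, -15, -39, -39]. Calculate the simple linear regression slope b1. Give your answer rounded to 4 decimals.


The sample means are xbar = 12.5000 and ybar = -35.2500.
Compute S_xx = 107.0000 and S_xy = -253.5000.
Slope b1 = S_xy / S_xx = -253.5000 / 107.0000 = -2.3692.

-2.3692


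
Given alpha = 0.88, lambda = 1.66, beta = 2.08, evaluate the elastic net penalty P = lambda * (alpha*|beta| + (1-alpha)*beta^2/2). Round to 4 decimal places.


alpha * |beta| = 0.88 * 2.08 = 1.8304.
(1-alpha) * beta^2/2 = 0.12 * 4.3264/2 = 0.2596.
Total = 1.66 * (1.8304 + 0.2596) = 3.4694.

3.4694


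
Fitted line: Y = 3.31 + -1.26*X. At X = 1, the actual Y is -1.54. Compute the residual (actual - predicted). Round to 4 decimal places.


Fitted value at X = 1 is yhat = 3.31 + -1.26*1 = 2.0500.
Residual = -1.54 - 2.0500 = -3.5900.

-3.5900


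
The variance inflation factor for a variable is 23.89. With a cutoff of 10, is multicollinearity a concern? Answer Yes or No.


Compare VIF = 23.89 to the threshold of 10.
23.89 >= 10, so the answer is Yes.

Yes


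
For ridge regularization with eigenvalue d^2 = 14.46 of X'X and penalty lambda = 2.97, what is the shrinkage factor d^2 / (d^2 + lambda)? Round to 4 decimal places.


d^2 + lambda = 14.46 + 2.97 = 17.4300.
Shrinkage factor = 14.46/17.4300 = 0.8296.

0.8296


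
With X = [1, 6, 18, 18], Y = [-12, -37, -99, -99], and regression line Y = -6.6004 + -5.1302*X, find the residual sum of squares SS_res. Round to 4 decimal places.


Compute predicted values, then residuals = yi - yhat_i.
Residuals: [-0.2694, 0.3816, -0.0560, -0.0560].
SSres = sum(residual^2) = 0.2245.

0.2245


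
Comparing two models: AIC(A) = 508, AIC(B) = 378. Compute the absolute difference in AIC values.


Absolute difference = |508 - 378| = 130.
The model with lower AIC (B) is preferred.

130


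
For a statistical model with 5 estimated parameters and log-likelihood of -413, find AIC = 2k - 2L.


Compute:
2k = 2*5 = 10.
-2*loglik = -2*(-413) = 826.
AIC = 10 + 826 = 836.

836


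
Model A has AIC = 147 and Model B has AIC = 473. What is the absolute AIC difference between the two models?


Compute |147 - 473| = 326.
Model A has the smaller AIC.

326


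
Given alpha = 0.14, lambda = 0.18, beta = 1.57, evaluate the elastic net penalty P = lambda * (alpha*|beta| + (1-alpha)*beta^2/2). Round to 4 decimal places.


L1 component = 0.14 * |1.57| = 0.2198.
L2 component = 0.86 * 1.57^2 / 2 = 1.0599.
Penalty = 0.18 * (0.2198 + 1.0599) = 0.18 * 1.2797 = 0.2303.

0.2303


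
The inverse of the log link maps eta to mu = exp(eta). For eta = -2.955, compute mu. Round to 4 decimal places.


The inverse log link gives:
mu = exp(-2.955) = 0.0521.

0.0521


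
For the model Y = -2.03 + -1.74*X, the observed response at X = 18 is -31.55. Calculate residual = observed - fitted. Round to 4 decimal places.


Predicted = -2.03 + -1.74 * 18 = -33.3500.
Residual = -31.55 - -33.3500 = 1.8000.

1.8000


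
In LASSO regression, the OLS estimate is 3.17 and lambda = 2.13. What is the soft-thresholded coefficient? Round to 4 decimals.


Absolute value: |3.17| = 3.17.
Compare to lambda = 2.13.
Since |beta| > lambda, coefficient = sign(beta)*(|beta| - lambda) = 1.0400.

1.0400


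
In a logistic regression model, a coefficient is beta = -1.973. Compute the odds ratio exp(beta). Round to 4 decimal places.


Odds ratio = exp(beta) = exp(-1.973).
= 0.1390.

0.1390


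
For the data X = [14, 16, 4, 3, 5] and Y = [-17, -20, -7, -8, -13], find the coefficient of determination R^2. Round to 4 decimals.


Fit the OLS line: b0 = -5.7373, b1 = -0.8646.
SSres = 14.4651.
SStot = 126.0000.
R^2 = 1 - 14.4651/126.0000 = 0.8852.

0.8852


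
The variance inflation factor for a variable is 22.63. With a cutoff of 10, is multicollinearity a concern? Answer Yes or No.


Compare VIF = 22.63 to the threshold of 10.
22.63 >= 10, so the answer is Yes.

Yes


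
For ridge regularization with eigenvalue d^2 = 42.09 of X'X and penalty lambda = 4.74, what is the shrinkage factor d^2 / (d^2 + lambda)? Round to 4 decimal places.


Denominator = d^2 + lambda = 42.09 + 4.74 = 46.8300.
Shrinkage = 42.09 / 46.8300 = 0.8988.

0.8988


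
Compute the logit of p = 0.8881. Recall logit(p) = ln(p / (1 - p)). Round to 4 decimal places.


1 - p = 0.1119.
p/(1-p) = 7.9366.
logit = ln(7.9366) = 2.0715.

2.0715


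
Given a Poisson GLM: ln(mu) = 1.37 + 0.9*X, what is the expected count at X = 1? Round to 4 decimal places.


Compute eta = 1.37 + 0.9 * 1 = 2.2700.
Apply inverse link: mu = e^2.2700 = 9.6794.

9.6794


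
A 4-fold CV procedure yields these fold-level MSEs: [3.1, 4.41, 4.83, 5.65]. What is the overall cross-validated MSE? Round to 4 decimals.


Sum of fold MSEs = 17.9900.
Average = 17.9900 / 4 = 4.4975.

4.4975


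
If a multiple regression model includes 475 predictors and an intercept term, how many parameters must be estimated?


Total coefficients = number of predictors + 1 (for the intercept).
= 475 + 1 = 476.

476


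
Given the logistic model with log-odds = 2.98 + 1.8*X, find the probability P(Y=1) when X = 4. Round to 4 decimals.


z = 2.98 + 1.8 * 4 = 10.1800.
Sigmoid: P = 1 / (1 + exp(-10.1800)) = 1.0000.

1.0000


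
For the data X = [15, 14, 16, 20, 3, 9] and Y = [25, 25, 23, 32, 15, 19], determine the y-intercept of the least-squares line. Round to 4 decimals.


Compute b1 = 0.9236 from the OLS formula.
With xbar = 12.8333 and ybar = 23.1667, the intercept is:
b0 = 23.1667 - 0.9236 * 12.8333 = 11.3141.

11.3141


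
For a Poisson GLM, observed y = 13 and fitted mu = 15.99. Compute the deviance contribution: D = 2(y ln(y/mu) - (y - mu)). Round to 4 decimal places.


First: ln(13/15.99) = -0.207014.
Then: 13 * -0.207014 = -2.691182.
y - mu = 13 - 15.99 = -2.99.
D = 2(-2.691182 - -2.99) = 0.597636, which rounds to 0.5976.

0.5976


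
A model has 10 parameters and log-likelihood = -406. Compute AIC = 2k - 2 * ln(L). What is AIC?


Compute:
2k = 2*10 = 20.
-2*loglik = -2*(-406) = 812.
AIC = 20 + 812 = 832.

832


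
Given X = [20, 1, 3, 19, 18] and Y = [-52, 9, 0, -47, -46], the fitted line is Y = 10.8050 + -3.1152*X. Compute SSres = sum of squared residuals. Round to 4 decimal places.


Predicted values from Y = 10.8050 + -3.1152*X.
Residuals: [-0.5010, 1.3102, -1.4594, 1.3838, -0.7314].
SSres = 6.5473.

6.5473


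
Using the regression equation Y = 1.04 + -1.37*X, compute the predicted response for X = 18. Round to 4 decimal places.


Substitute X = 18 into the equation:
Y = 1.04 + -1.37 * 18 = 1.04 + -24.6600 = -23.6200.

-23.6200


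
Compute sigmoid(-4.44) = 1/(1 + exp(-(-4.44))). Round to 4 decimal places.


Compute exp(4.4400) = 84.7749.
Sigmoid = 1 / (1 + 84.7749) = 1 / 85.7749 = 0.0117.

0.0117


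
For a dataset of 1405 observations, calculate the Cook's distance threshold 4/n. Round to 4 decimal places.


Using the rule of thumb:
Threshold = 4 / 1405 = 0.0028.

0.0028


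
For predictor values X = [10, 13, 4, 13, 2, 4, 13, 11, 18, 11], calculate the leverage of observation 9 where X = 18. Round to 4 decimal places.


n = 10, xbar = 9.9000.
SXX = sum((xi - xbar)^2) = 228.9000.
h = 1/10 + (18 - 9.9000)^2 / 228.9000 = 0.3866.

0.3866


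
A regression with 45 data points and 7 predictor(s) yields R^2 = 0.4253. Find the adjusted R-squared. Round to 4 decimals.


Adjusted R^2 = 1 - (1 - R^2) * (n-1)/(n-p-1).
(1 - R^2) = 0.5747.
(n-1)/(n-p-1) = 44/37.
(1 - R^2) * (n-1) = 0.5747 * 44 = 25.2868.
Divide by (n-p-1): 25.2868 / 37 = 0.6834.
Adj R^2 = 1 - 0.6834 = 0.3166.

0.3166


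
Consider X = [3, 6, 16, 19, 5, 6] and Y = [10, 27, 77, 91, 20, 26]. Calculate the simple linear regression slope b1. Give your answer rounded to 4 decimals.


First compute the means: xbar = 9.1667, ybar = 41.8333.
Then S_xx = sum((xi - xbar)^2) = 218.8333.
S_xy = sum((xi - xbar)(yi - ybar)) = 1108.1667.
b1 = S_xy / S_xx = 1108.1667 / 218.8333 = 5.0640.

5.0640


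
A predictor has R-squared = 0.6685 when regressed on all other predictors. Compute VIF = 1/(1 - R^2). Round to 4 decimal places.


Denominator: 1 - 0.6685 = 0.3315.
VIF = 1 / 0.3315 = 3.0166.

3.0166


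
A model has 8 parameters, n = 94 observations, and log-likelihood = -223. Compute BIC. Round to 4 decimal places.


Compute k*ln(n) = 8*ln(94) = 8*4.543295 = 36.346360.
Then -2*loglik = 446.
BIC = 36.346360 + 446 = 482.346360, which rounds to 482.3464.

482.3464


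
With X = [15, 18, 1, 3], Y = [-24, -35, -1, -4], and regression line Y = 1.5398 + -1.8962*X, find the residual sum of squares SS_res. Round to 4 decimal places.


For each point, residual = actual - predicted.
Residuals: [2.9032, -2.4082, -0.6436, 0.1488].
Sum of squared residuals = 14.6644.

14.6644


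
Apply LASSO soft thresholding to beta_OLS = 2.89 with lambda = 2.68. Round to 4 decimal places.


|beta_OLS| = 2.89.
lambda = 2.68.
Since |beta| > lambda, coefficient = sign(beta)*(|beta| - lambda) = 0.2100.
Result = 0.2100.

0.2100


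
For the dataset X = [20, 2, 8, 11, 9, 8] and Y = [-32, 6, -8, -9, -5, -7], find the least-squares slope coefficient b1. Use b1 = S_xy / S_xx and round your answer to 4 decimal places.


Calculate xbar = 9.6667, ybar = -9.1667.
S_xx = 173.3333, S_xy = -360.3333.
Using b1 = S_xy / S_xx = -360.3333 / 173.3333, we get b1 = -2.0788.

-2.0788


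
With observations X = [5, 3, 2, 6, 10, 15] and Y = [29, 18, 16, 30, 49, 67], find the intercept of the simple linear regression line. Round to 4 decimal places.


The slope is b1 = 4.0210.
Sample means are xbar = 6.8333 and ybar = 34.8333.
Intercept: b0 = 34.8333 - (4.0210)(6.8333) = 7.3562.

7.3562


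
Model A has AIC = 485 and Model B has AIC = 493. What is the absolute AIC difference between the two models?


|AIC_A - AIC_B| = |485 - 493| = 8.
Model A is preferred (lower AIC).

8


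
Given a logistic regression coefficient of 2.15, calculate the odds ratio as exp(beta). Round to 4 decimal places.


The odds ratio is computed as:
OR = e^(2.15) = 8.5849.

8.5849


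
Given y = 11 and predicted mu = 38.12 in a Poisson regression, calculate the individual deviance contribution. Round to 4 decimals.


First: ln(11/38.12) = -1.242844.
Then: 11 * -1.242844 = -13.671284.
y - mu = 11 - 38.12 = -27.12.
D = 2(-13.671284 - -27.12) = 26.897432, which rounds to 26.8974.

26.8974


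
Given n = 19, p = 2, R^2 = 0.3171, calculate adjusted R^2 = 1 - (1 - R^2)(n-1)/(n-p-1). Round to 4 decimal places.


Plug in: Adj R^2 = 1 - (1 - 0.3171) * 18/16.
= 1 - 0.6829 * 18/16
= 1 - 12.2922 / 16
= 1 - 0.7683 = 0.2317.

0.2317


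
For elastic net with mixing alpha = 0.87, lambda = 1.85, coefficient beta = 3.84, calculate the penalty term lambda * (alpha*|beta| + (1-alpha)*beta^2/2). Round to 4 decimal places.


Compute:
L1 = 0.87 * 3.84 = 3.3408.
L2 = 0.13 * 3.84^2 / 2 = 0.9585.
Penalty = 1.85 * (3.3408 + 0.9585) = 7.9536.

7.9536


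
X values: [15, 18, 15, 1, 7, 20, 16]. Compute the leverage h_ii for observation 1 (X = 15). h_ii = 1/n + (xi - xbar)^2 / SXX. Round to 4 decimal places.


Mean of X: xbar = 13.1429.
SXX = 270.8571.
For X = 15: h = 1/7 + (15 - 13.1429)^2/270.8571 = 0.1556.

0.1556


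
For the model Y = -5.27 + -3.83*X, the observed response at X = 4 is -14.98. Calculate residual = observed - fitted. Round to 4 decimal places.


Compute yhat = -5.27 + (-3.83)(4) = -20.5900.
Residual = actual - predicted = -14.98 - -20.5900 = 5.6100.

5.6100


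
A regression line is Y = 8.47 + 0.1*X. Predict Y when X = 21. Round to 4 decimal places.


Predicted value:
Y = 8.47 + (0.1)(21) = 8.47 + 2.1000 = 10.5700.

10.5700


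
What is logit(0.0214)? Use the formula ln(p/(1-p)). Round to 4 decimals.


Compute the odds: 0.0214/0.9786 = 0.0219.
Take the natural log: ln(0.0219) = -3.8227.

-3.8227


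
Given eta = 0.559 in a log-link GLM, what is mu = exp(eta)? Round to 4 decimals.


Apply the inverse link:
mu = e^0.559 = 1.7489.

1.7489


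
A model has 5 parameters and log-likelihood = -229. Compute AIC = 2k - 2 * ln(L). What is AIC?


AIC = 2k - 2*loglik = 2(5) - 2(-229).
= 10 + 458 = 468.

468


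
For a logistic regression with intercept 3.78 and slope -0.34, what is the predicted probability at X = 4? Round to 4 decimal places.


z = 3.78 + -0.34 * 4 = 2.4200.
Sigmoid: P = 1 / (1 + exp(-2.4200)) = 0.9183.

0.9183


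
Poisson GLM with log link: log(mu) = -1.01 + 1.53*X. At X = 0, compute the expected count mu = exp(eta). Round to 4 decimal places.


eta = -1.01 + 1.53 * 0 = -1.0100.
mu = exp(-1.0100) = 0.3642.

0.3642


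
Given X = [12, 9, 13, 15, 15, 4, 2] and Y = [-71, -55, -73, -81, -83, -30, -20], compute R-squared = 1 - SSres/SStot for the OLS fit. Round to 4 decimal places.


After computing the OLS fit (b0=-11.0732, b1=-4.7927):
SSres = 10.9512, SStot = 3778.0000.
R^2 = 1 - 10.9512/3778.0000 = 0.9971.

0.9971


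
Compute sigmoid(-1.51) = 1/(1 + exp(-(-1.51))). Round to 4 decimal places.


Compute exp(1.5100) = 4.5267.
Sigmoid = 1 / (1 + 4.5267) = 1 / 5.5267 = 0.1809.

0.1809


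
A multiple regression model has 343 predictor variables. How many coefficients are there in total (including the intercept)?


Including the intercept, the model has 343 predictor coefficients + 1 intercept.
Total = 344.

344


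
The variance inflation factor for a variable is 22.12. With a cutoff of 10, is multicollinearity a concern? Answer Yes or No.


The threshold is 10.
VIF = 22.12 is >= 10.
Multicollinearity indication: Yes.

Yes


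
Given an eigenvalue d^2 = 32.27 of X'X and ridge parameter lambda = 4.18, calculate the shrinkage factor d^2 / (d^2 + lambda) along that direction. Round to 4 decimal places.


Compute the denominator: 32.27 + 4.18 = 36.4500.
Shrinkage factor = 32.27 / 36.4500 = 0.8853.

0.8853


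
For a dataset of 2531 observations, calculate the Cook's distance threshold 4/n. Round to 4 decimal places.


The threshold is 4/n.
4/2531 = 0.0016.

0.0016


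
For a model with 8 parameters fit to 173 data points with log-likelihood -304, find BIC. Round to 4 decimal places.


Compute k*ln(n) = 8*ln(173) = 8*5.153292 = 41.226336.
Then -2*loglik = 608.
BIC = 41.226336 + 608 = 649.226336, which rounds to 649.2263.

649.2263


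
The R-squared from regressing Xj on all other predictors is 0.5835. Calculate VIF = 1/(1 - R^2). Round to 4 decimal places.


Denominator: 1 - 0.5835 = 0.4165.
VIF = 1 / 0.4165 = 2.4010.

2.4010


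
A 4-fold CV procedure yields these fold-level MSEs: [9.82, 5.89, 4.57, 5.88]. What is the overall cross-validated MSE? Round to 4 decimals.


Total MSE across folds = 26.1600.
CV-MSE = 26.1600/4 = 6.5400.

6.5400


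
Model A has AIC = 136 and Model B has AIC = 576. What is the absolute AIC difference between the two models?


Compute |136 - 576| = 440.
Model A has the smaller AIC.

440


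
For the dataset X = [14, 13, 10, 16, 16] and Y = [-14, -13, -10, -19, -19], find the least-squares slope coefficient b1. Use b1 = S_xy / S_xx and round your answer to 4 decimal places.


First compute the means: xbar = 13.8000, ybar = -15.0000.
Then S_xx = sum((xi - xbar)^2) = 24.8000.
S_xy = sum((xi - xbar)(yi - ybar)) = -38.0000.
b1 = S_xy / S_xx = -38.0000 / 24.8000 = -1.5323.

-1.5323


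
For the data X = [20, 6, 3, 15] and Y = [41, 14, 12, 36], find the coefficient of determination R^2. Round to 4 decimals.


Fit the OLS line: b0 = 5.2285, b1 = 1.8656.
SSres = 17.3898.
SStot = 664.7500.
R^2 = 1 - 17.3898/664.7500 = 0.9738.

0.9738


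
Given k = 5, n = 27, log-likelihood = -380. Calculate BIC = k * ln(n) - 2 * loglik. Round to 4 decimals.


ln(27) = 3.295837.
k * ln(n) = 5 * 3.295837 = 16.479185.
-2L = 760.
BIC = 16.479185 + 760 = 776.479185, which rounds to 776.4792.

776.4792


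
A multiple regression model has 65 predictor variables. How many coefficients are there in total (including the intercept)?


Including the intercept, the model has 65 predictor coefficients + 1 intercept.
Total = 66.

66


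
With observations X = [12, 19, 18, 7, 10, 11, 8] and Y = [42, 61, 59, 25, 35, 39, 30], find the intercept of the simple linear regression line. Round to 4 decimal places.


Compute b1 = 2.9454 from the OLS formula.
With xbar = 12.1429 and ybar = 41.5714, the intercept is:
b0 = 41.5714 - 2.9454 * 12.1429 = 5.8057.

5.8057


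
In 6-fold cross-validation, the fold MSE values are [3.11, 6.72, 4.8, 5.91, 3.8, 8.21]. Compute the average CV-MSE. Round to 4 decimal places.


Add all fold MSEs: 32.5500.
Divide by k = 6: 32.5500/6 = 5.4250.

5.4250


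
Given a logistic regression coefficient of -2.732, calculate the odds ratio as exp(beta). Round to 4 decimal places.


The odds ratio is computed as:
OR = e^(-2.732) = 0.0651.

0.0651


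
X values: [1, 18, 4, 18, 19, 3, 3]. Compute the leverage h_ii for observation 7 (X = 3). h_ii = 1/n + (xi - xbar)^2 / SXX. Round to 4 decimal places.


n = 7, xbar = 9.4286.
SXX = sum((xi - xbar)^2) = 421.7143.
h = 1/7 + (3 - 9.4286)^2 / 421.7143 = 0.2409.

0.2409


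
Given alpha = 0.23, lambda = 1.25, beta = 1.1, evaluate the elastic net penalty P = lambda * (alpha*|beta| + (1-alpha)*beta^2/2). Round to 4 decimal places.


Compute:
L1 = 0.23 * 1.1 = 0.2530.
L2 = 0.77 * 1.1^2 / 2 = 0.4659.
Penalty = 1.25 * (0.2530 + 0.4659) = 0.8986.

0.8986


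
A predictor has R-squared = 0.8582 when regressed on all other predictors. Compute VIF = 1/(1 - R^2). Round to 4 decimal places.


VIF = 1 / (1 - 0.8582).
= 1 / 0.1418 = 7.0522.

7.0522


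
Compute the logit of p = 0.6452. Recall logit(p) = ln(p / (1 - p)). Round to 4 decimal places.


The odds are p/(1-p) = 0.6452 / 0.3548 = 1.8185.
logit(p) = ln(1.8185) = 0.5980.

0.5980
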